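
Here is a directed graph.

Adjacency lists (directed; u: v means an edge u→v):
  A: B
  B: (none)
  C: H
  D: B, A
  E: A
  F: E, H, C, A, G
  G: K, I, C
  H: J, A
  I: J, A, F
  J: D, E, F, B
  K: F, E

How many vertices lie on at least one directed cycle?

7

A vertex is on a directed cycle iff it belongs to a strongly connected component of size ≥ 2 (or has a self-loop).
The vertices on cycles are {C, F, G, H, I, J, K} — 7 in total.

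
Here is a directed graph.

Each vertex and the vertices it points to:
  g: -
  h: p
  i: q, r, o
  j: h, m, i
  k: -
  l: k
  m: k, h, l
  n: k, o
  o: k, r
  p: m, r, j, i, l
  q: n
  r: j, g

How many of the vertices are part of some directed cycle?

9

A vertex is on a directed cycle iff it belongs to a strongly connected component of size ≥ 2 (or has a self-loop).
The vertices on cycles are {h, i, j, m, n, o, p, q, r} — 9 in total.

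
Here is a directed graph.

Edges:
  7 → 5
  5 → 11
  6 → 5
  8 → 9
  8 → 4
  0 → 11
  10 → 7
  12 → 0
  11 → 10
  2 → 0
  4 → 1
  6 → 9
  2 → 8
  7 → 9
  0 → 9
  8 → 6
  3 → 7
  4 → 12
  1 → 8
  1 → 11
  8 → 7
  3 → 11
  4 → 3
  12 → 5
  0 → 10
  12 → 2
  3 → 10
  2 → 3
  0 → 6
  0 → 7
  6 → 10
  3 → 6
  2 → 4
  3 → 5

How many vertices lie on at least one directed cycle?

A vertex is on a directed cycle iff it belongs to a strongly connected component of size ≥ 2 (or has a self-loop).
The vertices on cycles are {1, 2, 4, 5, 7, 8, 10, 11, 12} — 9 in total.

9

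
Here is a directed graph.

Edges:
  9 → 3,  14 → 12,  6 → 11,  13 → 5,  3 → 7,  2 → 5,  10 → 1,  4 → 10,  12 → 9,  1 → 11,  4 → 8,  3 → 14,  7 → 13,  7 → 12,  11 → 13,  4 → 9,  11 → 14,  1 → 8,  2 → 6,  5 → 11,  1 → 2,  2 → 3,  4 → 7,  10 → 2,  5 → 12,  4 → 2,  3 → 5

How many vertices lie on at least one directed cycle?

8

A vertex is on a directed cycle iff it belongs to a strongly connected component of size ≥ 2 (or has a self-loop).
The vertices on cycles are {3, 5, 7, 9, 11, 12, 13, 14} — 8 in total.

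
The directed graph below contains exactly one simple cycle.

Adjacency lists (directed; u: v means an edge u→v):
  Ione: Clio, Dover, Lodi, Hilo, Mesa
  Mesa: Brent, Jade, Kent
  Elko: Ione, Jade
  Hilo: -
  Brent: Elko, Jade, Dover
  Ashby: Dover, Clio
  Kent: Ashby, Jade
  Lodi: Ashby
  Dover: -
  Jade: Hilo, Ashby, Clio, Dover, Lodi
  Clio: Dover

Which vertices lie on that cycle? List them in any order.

Elko, Ione, Mesa, Brent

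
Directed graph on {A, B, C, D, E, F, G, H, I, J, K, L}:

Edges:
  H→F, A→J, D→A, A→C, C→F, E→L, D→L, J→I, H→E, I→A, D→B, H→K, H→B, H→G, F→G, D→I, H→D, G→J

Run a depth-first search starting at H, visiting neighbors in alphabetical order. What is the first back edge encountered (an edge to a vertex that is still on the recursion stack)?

DFS from H (visiting neighbors in alphabetical order); mark gray on enter, black on exit:
H gray
  B gray
  B black
  D gray
    A gray
      C gray
        F gray
          G gray
            J gray
              I gray
                I→A: A is gray → back edge
First back edge: I → A.

I->A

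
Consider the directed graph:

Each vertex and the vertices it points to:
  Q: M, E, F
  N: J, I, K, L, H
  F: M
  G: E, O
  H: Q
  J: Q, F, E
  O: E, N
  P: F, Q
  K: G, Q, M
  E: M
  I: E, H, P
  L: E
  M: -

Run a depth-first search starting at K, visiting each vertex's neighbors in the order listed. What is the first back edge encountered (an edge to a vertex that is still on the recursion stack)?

DFS from K (visiting each vertex's neighbors in the order listed); mark gray on enter, black on exit:
K gray
  G gray
    E gray
      M gray
      M black
    E black
    O gray
      O→E: E black — skip
      N gray
        J gray
          Q gray
            Q→M: M black — skip
            Q→E: E black — skip
            F gray
              F→M: M black — skip
            F black
          Q black
          J→F: F black — skip
          J→E: E black — skip
        J black
        I gray
          I→E: E black — skip
          H gray
            H→Q: Q black — skip
          H black
          P gray
            P→F: F black — skip
            P→Q: Q black — skip
          P black
        I black
        N→K: K is gray → back edge
First back edge: N → K.

N→K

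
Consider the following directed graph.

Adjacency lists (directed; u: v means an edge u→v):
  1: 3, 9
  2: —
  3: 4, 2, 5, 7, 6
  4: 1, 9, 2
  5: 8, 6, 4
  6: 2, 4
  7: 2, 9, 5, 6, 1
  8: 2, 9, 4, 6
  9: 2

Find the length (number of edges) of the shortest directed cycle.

3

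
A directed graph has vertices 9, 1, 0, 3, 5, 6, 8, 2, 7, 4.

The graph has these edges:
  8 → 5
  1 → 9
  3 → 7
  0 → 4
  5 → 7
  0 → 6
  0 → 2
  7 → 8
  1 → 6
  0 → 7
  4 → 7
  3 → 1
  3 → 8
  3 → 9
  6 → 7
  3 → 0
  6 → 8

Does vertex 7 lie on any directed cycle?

Yes

7 is on a cycle iff 7 can reach itself via ≥1 edge.
7 → 8 → 5 → 7 — yes.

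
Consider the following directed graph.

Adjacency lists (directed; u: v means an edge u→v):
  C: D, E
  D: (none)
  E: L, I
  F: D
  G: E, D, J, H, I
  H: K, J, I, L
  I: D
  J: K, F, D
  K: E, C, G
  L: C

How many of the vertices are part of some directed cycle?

7

A vertex is on a directed cycle iff it belongs to a strongly connected component of size ≥ 2 (or has a self-loop).
The vertices on cycles are {C, E, G, H, J, K, L} — 7 in total.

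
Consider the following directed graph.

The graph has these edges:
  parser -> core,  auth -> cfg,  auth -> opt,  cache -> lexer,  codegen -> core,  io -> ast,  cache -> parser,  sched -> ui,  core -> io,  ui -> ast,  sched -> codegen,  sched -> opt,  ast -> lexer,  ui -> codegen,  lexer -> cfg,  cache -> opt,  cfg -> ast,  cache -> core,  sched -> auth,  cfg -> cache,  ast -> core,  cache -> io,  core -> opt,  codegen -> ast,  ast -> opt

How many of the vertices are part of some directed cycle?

7

A vertex is on a directed cycle iff it belongs to a strongly connected component of size ≥ 2 (or has a self-loop).
The vertices on cycles are {io, ast, cfg, core, cache, lexer, parser} — 7 in total.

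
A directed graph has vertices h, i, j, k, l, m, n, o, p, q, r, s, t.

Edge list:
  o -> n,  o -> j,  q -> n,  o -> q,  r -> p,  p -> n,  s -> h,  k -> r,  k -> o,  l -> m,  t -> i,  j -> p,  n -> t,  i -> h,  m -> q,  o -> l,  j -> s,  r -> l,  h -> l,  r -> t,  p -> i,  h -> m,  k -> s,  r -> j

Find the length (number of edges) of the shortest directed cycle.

For each vertex v, BFS finds the shortest path from v back to v.
The shortest such closed walk is n → t → i → h → m → q → n, length 6.

6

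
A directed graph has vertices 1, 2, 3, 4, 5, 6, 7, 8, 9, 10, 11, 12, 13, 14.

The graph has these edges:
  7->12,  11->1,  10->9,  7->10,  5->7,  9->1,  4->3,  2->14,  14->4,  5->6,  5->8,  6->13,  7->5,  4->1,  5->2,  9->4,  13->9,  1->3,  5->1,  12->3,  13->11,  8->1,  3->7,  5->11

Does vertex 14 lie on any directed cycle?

Yes

14 is on a cycle iff 14 can reach itself via ≥1 edge.
14 → 4 → 3 → 7 → 5 → 2 → 14 — yes.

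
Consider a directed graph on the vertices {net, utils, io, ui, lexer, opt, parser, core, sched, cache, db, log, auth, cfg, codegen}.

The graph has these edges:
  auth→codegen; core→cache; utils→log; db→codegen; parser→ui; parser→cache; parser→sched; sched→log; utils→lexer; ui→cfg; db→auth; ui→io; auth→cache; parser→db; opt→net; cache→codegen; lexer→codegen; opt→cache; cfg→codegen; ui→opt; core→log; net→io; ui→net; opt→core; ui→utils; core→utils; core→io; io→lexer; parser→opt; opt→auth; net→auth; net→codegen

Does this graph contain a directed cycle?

DFS with white/gray/black marking, starting from cfg:
cfg gray
  codegen gray
  codegen black
cfg black
net gray
  auth gray
    auth→codegen: codegen black — skip
    cache gray
      cache→codegen: codegen black — skip
    cache black
  auth black
  io gray
    lexer gray
      lexer→codegen: codegen black — skip
    lexer black
  io black
  net→codegen: codegen black — skip
net black
utils gray
  utils→lexer: lexer black — skip
  log gray
  log black
utils black
ui gray
  ui→io: io black — skip
  ui→cfg: cfg black — skip
  ui→net: net black — skip
  opt gray
    opt→cache: cache black — skip
    opt→net: net black — skip
    core gray
      core→utils: utils black — skip
      core→log: log black — skip
      core→io: io black — skip
      core→cache: cache black — skip
    core black
    opt→auth: auth black — skip
  opt black
  ui→utils: utils black — skip
ui black
parser gray
  db gray
    db→codegen: codegen black — skip
    db→auth: auth black — skip
  db black
  parser→cache: cache black — skip
  parser→opt: opt black — skip
  parser→ui: ui black — skip
  sched gray
    sched→log: log black — skip
  sched black
parser black
Every edge goes to a white or black vertex — no back edge, so the graph is acyclic.

No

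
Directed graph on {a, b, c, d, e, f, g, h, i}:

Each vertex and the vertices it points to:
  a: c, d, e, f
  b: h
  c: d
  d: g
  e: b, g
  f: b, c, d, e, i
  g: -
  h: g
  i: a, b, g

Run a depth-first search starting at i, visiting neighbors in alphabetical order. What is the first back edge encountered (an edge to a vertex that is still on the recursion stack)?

DFS from i (visiting neighbors in alphabetical order); mark gray on enter, black on exit:
i gray
  a gray
    c gray
      d gray
        g gray
        g black
      d black
    c black
    a→d: d black — skip
    e gray
      b gray
        h gray
          h→g: g black — skip
        h black
      b black
      e→g: g black — skip
    e black
    f gray
      f→b: b black — skip
      f→c: c black — skip
      f→d: d black — skip
      f→e: e black — skip
      f→i: i is gray → back edge
First back edge: f → i.

f→i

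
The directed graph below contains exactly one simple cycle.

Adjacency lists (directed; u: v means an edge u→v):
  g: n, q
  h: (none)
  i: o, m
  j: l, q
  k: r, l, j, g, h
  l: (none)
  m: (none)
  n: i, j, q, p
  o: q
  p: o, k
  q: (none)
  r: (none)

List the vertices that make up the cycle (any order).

g, k, n, p

DFS with gray/black marking from n:
n gray
  i gray
    o gray
      q gray
      q black
    o black
    m gray
    m black
  i black
  j gray
    l gray
    l black
    j→q: q black — skip
  j black
  n→q: q black — skip
  p gray
    p→o: o black — skip
    k gray
      r gray
      r black
      k→l: l black — skip
      k→j: j black — skip
      g gray
        g→n: n is gray → back edge
Back edge closes the cycle n → p → k → g → n; its vertices are {g, k, n, p}.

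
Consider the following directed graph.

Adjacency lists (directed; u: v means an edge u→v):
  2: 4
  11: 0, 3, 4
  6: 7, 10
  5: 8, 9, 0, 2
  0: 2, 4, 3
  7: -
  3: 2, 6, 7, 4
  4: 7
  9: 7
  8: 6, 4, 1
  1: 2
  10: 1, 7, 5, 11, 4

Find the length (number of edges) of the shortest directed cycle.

4

For each vertex v, BFS finds the shortest path from v back to v.
The shortest such closed walk is 10 → 5 → 8 → 6 → 10, length 4.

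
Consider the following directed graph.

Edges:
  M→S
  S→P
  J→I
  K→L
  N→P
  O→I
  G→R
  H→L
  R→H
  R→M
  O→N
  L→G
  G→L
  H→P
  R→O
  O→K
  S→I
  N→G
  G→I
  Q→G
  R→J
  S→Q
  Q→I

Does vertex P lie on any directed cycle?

P lies on a cycle iff there is a path from P back to itself.
Exploring from P, it never reaches itself; equivalently, its strongly connected component is a singleton.

No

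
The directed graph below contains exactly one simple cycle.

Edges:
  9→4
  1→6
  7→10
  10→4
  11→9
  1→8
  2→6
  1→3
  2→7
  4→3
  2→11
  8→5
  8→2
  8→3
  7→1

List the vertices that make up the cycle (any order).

DFS with gray/black marking from 2:
2 gray
  6 gray
  6 black
  11 gray
    9 gray
      4 gray
        3 gray
        3 black
      4 black
    9 black
  11 black
  7 gray
    1 gray
      8 gray
        5 gray
        5 black
        8→3: 3 black — skip
        8→2: 2 is gray → back edge
Back edge closes the cycle 2 → 7 → 1 → 8 → 2; its vertices are {1, 2, 7, 8}.

1, 2, 7, 8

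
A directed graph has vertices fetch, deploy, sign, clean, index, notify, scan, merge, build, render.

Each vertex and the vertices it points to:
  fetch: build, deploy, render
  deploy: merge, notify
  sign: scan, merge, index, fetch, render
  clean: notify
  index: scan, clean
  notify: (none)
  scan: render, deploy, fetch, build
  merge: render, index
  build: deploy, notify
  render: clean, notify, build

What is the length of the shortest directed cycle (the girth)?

4

For each vertex v, BFS finds the shortest path from v back to v.
The shortest such closed walk is merge → render → build → deploy → merge, length 4.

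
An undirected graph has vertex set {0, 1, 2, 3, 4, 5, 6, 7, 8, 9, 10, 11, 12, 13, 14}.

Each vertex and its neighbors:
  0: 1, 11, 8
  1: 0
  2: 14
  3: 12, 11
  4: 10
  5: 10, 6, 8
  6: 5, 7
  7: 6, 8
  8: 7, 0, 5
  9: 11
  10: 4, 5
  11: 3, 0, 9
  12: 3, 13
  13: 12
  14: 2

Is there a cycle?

DFS, tracking each vertex's parent; an edge to a visited non-parent vertex closes a cycle.
Start from 1:
visit 1 (parent –)
  visit 0 (parent 1)
    0–1: parent, skip
    visit 11 (parent 0)
      visit 3 (parent 11)
        visit 12 (parent 3)
          12–3: parent, skip
          visit 13 (parent 12)
            13–12: parent, skip
        3–11: parent, skip
      11–0: parent, skip
      visit 9 (parent 11)
        9–11: parent, skip
    visit 8 (parent 0)
      visit 7 (parent 8)
        visit 6 (parent 7)
          visit 5 (parent 6)
            visit 10 (parent 5)
              visit 4 (parent 10)
                4–10: parent, skip
              10–5: parent, skip
            5–6: parent, skip
            5–8: 8 visited and ≠ parent → cycle
Cycle: 8 – 7 – 6 – 5 – 8.

Yes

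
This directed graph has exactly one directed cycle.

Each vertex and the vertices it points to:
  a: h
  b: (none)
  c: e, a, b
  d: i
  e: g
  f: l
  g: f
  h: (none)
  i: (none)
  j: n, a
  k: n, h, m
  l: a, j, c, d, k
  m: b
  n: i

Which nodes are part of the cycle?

c, e, f, g, l

DFS with gray/black marking from l:
l gray
  a gray
    h gray
    h black
  a black
  j gray
    n gray
      i gray
      i black
    n black
    j→a: a black — skip
  j black
  c gray
    e gray
      g gray
        f gray
          f→l: l is gray → back edge
Back edge closes the cycle l → c → e → g → f → l; its vertices are {c, e, f, g, l}.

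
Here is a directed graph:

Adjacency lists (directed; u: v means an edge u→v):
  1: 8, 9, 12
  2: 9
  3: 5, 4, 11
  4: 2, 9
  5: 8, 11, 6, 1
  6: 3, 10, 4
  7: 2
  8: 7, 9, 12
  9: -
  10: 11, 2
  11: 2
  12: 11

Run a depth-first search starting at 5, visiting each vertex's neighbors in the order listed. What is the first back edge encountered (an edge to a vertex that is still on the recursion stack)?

3→5

DFS from 5 (visiting each vertex's neighbors in the order listed); mark gray on enter, black on exit:
5 gray
  8 gray
    7 gray
      2 gray
        9 gray
        9 black
      2 black
    7 black
    8→9: 9 black — skip
    12 gray
      11 gray
        11→2: 2 black — skip
      11 black
    12 black
  8 black
  5→11: 11 black — skip
  6 gray
    3 gray
      3→5: 5 is gray → back edge
First back edge: 3 → 5.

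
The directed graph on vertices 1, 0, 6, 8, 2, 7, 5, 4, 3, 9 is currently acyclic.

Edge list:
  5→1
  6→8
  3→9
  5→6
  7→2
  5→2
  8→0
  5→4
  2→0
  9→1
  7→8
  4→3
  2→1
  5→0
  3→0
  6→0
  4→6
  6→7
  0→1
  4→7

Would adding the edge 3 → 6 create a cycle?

Adding 3→6 creates a cycle iff 6 can already reach 3.
Explore from 6: no path reaches 3. The graph stays acyclic.

No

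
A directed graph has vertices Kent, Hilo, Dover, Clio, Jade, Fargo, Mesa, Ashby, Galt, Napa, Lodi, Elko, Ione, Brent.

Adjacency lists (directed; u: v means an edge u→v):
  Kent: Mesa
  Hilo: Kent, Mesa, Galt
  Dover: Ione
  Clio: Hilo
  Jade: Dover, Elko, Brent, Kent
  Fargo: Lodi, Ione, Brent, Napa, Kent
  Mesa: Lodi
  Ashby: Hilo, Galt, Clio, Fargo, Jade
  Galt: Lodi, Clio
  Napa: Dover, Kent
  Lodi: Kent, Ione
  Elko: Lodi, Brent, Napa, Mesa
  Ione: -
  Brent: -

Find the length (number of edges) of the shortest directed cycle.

For each vertex v, BFS finds the shortest path from v back to v.
The shortest such closed walk is Galt → Clio → Hilo → Galt, length 3.

3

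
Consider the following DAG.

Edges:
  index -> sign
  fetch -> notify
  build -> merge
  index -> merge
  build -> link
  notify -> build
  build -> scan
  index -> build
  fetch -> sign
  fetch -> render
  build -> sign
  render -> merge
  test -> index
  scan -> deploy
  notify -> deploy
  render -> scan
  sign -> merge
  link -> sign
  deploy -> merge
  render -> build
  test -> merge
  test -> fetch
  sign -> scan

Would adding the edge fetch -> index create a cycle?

Adding fetch→index creates a cycle iff index can already reach fetch.
Explore from index: no path reaches fetch. The graph stays acyclic.

No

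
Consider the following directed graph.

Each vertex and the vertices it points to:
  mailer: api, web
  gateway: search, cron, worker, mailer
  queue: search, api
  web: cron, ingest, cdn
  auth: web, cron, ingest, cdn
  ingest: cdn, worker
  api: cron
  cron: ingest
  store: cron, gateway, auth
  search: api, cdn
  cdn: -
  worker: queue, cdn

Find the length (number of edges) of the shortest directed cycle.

For each vertex v, BFS finds the shortest path from v back to v.
The shortest such closed walk is worker → queue → api → cron → ingest → worker, length 5.

5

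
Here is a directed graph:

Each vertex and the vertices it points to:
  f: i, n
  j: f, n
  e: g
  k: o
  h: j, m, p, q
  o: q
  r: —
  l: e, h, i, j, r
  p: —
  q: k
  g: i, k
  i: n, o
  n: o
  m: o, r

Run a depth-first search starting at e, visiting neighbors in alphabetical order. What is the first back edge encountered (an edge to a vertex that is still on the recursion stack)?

k→o

DFS from e (visiting neighbors in alphabetical order); mark gray on enter, black on exit:
e gray
  g gray
    i gray
      n gray
        o gray
          q gray
            k gray
              k→o: o is gray → back edge
First back edge: k → o.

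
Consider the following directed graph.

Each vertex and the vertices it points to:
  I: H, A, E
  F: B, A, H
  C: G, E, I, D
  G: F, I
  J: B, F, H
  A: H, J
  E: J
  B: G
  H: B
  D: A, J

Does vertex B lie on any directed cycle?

Yes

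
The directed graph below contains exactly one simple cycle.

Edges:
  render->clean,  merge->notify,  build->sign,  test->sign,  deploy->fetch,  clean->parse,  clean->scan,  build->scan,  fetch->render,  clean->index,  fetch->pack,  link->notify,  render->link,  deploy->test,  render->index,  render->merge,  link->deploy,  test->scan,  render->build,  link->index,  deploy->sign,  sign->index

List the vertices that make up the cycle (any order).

link, fetch, deploy, render

DFS with gray/black marking from deploy:
deploy gray
  fetch gray
    pack gray
    pack black
    render gray
      clean gray
        parse gray
        parse black
        scan gray
        scan black
        index gray
        index black
      clean black
      link gray
        link→index: index black — skip
        link→deploy: deploy is gray → back edge
Back edge closes the cycle deploy → fetch → render → link → deploy; its vertices are {link, fetch, deploy, render}.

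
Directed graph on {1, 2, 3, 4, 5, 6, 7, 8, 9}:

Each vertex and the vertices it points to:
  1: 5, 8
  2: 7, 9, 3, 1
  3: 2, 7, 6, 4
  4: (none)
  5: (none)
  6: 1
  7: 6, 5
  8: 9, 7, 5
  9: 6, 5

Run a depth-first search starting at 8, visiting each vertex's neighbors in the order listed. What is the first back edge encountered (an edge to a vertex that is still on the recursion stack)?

1→8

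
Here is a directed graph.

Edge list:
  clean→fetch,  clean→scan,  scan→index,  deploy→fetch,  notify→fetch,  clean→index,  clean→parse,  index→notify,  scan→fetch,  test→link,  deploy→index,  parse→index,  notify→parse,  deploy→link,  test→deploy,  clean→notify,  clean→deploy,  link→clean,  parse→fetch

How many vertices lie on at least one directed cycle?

A vertex is on a directed cycle iff it belongs to a strongly connected component of size ≥ 2 (or has a self-loop).
The vertices on cycles are {link, clean, index, parse, deploy, notify} — 6 in total.

6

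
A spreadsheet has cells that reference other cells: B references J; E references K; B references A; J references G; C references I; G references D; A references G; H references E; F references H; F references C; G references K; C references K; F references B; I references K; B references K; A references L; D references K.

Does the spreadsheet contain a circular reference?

No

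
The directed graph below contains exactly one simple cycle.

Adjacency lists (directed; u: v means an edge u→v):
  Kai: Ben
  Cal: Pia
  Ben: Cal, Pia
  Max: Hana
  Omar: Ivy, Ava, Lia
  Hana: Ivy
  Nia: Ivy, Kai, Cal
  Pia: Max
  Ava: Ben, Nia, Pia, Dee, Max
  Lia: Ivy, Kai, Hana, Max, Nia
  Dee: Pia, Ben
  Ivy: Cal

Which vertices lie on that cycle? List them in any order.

Cal, Ivy, Max, Pia, Hana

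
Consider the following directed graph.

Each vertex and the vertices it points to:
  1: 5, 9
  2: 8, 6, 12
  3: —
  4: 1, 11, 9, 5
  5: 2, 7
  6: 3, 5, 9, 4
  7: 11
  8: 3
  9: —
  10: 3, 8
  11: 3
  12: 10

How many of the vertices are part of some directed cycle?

5

A vertex is on a directed cycle iff it belongs to a strongly connected component of size ≥ 2 (or has a self-loop).
The vertices on cycles are {1, 2, 4, 5, 6} — 5 in total.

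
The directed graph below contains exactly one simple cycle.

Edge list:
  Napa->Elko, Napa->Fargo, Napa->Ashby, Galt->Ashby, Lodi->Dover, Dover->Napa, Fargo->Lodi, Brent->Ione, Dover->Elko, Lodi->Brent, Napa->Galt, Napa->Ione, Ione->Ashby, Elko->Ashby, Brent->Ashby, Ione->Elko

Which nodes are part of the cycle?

Lodi, Napa, Dover, Fargo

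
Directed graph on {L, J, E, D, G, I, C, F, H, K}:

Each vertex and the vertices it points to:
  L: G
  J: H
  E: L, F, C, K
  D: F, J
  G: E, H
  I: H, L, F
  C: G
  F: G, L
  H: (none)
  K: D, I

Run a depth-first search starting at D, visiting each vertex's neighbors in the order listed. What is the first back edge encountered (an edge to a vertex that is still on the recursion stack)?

DFS from D (visiting each vertex's neighbors in the order listed); mark gray on enter, black on exit:
D gray
  F gray
    G gray
      E gray
        L gray
          L→G: G is gray → back edge
First back edge: L → G.

L→G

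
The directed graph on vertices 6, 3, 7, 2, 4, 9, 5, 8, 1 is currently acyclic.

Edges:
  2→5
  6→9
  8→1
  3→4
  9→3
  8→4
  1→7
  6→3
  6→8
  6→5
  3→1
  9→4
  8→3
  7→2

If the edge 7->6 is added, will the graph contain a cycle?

Adding 7→6 creates a cycle iff 6 can already reach 7.
Path from 6: 6 → 8 → 1 → 7.
So 6 → … → 7 → 6 is a cycle.

Yes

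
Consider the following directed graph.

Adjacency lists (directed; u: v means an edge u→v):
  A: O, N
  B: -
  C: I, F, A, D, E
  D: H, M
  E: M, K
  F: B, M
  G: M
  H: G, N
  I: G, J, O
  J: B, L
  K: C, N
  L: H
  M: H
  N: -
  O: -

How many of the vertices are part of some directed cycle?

6

A vertex is on a directed cycle iff it belongs to a strongly connected component of size ≥ 2 (or has a self-loop).
The vertices on cycles are {C, E, G, H, K, M} — 6 in total.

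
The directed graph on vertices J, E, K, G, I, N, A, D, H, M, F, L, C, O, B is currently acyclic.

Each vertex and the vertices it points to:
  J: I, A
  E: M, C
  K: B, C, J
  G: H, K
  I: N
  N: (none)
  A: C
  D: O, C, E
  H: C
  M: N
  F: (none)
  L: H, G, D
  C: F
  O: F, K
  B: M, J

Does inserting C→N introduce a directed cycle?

No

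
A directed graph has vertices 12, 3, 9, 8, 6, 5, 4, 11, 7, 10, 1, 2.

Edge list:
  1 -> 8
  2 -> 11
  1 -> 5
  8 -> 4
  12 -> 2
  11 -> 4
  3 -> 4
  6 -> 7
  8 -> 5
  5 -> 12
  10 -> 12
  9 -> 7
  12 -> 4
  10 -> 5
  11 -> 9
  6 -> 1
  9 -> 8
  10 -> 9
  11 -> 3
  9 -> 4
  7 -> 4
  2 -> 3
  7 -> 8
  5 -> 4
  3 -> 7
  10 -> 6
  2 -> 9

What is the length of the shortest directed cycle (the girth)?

5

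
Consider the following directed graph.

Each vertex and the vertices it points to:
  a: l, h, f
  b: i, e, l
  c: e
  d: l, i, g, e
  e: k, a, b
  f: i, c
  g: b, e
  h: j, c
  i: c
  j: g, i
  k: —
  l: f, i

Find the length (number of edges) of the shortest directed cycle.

2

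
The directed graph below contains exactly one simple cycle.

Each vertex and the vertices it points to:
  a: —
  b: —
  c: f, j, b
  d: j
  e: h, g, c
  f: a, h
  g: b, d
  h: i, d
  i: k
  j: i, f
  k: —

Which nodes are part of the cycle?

d, f, h, j

DFS with gray/black marking from f:
f gray
  a gray
  a black
  h gray
    i gray
      k gray
      k black
    i black
    d gray
      j gray
        j→i: i black — skip
        j→f: f is gray → back edge
Back edge closes the cycle f → h → d → j → f; its vertices are {d, f, h, j}.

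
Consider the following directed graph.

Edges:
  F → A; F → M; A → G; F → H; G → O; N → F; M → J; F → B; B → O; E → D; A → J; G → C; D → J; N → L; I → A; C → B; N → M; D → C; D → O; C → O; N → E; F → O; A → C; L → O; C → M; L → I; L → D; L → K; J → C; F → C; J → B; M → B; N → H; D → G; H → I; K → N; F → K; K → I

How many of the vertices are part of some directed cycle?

A vertex is on a directed cycle iff it belongs to a strongly connected component of size ≥ 2 (or has a self-loop).
The vertices on cycles are {C, F, J, K, L, M, N} — 7 in total.

7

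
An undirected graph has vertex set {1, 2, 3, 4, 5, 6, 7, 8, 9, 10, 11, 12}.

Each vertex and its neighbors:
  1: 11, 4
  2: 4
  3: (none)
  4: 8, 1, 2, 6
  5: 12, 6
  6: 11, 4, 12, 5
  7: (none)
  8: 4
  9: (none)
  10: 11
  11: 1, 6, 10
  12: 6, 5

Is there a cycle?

Yes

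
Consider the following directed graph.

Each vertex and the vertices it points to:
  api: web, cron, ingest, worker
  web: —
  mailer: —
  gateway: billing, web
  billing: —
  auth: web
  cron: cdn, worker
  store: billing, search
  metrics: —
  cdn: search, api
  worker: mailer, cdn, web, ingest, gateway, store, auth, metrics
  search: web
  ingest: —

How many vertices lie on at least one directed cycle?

A vertex is on a directed cycle iff it belongs to a strongly connected component of size ≥ 2 (or has a self-loop).
The vertices on cycles are {api, cdn, cron, worker} — 4 in total.

4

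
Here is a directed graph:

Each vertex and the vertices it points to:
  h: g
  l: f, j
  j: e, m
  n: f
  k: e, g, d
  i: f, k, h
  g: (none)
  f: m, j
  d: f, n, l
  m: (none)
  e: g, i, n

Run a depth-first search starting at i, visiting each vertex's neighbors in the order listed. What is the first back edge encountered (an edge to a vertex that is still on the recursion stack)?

DFS from i (visiting each vertex's neighbors in the order listed); mark gray on enter, black on exit:
i gray
  f gray
    m gray
    m black
    j gray
      e gray
        g gray
        g black
        e→i: i is gray → back edge
First back edge: e → i.

e→i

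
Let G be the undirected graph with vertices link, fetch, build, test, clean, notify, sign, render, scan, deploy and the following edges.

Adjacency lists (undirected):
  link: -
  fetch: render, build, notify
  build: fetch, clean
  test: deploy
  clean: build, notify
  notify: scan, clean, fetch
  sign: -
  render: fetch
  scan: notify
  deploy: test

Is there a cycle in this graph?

DFS, tracking each vertex's parent; an edge to a visited non-parent vertex closes a cycle.
Start from fetch:
visit fetch (parent –)
  visit render (parent fetch)
    render–fetch: parent, skip
  visit build (parent fetch)
    build–fetch: parent, skip
    visit clean (parent build)
      clean–build: parent, skip
      visit notify (parent clean)
        visit scan (parent notify)
          scan–notify: parent, skip
        notify–clean: parent, skip
        notify–fetch: fetch visited and ≠ parent → cycle
Cycle: fetch – build – clean – notify – fetch.

Yes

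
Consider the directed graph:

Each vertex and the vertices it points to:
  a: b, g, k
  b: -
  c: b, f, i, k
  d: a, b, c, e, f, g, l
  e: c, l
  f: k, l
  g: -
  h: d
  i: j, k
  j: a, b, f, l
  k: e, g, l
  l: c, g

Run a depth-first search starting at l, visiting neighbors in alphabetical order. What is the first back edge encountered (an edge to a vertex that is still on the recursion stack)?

DFS from l (visiting neighbors in alphabetical order); mark gray on enter, black on exit:
l gray
  c gray
    b gray
    b black
    f gray
      k gray
        e gray
          e→c: c is gray → back edge
First back edge: e → c.

e→c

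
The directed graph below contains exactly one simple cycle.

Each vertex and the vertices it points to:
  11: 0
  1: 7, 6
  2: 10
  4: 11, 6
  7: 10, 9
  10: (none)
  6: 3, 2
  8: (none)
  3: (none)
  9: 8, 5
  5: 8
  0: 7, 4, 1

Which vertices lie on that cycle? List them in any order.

DFS with gray/black marking from 0:
0 gray
  7 gray
    10 gray
    10 black
    9 gray
      8 gray
      8 black
      5 gray
        5→8: 8 black — skip
      5 black
    9 black
  7 black
  4 gray
    11 gray
      11→0: 0 is gray → back edge
Back edge closes the cycle 0 → 4 → 11 → 0; its vertices are {0, 4, 11}.

0, 4, 11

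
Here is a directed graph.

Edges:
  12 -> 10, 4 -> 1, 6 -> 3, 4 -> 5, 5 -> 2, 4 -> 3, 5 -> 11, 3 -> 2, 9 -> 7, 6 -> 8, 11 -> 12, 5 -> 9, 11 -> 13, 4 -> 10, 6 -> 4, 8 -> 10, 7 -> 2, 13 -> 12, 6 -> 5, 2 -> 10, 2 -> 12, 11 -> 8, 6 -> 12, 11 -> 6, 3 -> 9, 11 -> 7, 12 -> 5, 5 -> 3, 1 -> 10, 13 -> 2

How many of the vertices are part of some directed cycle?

A vertex is on a directed cycle iff it belongs to a strongly connected component of size ≥ 2 (or has a self-loop).
The vertices on cycles are {2, 3, 4, 5, 6, 7, 9, 11, 12, 13} — 10 in total.

10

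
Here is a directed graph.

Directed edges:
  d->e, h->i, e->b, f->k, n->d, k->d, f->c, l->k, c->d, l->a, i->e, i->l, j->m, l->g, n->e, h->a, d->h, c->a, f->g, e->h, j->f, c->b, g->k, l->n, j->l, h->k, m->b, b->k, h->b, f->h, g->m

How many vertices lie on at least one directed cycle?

A vertex is on a directed cycle iff it belongs to a strongly connected component of size ≥ 2 (or has a self-loop).
The vertices on cycles are {b, d, e, g, h, i, k, l, m, n} — 10 in total.

10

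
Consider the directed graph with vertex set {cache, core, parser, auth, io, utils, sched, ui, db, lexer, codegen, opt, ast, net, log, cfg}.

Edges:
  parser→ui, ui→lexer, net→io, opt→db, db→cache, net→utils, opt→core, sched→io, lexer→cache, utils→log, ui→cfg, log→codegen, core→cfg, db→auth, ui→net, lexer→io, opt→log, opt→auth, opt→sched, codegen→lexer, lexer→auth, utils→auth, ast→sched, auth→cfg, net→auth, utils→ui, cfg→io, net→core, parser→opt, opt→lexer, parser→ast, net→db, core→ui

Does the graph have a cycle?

DFS with white/gray/black marking, starting from cache:
cache gray
cache black
core gray
  cfg gray
    io gray
    io black
  cfg black
  ui gray
    lexer gray
      auth gray
        auth→cfg: cfg black — skip
      auth black
      lexer→cache: cache black — skip
      lexer→io: io black — skip
    lexer black
    net gray
      db gray
        db→auth: auth black — skip
        db→cache: cache black — skip
      db black
      net→io: io black — skip
      net→core: core is gray → back edge
Back edge found, so a cycle exists: core → ui → net → core.

Yes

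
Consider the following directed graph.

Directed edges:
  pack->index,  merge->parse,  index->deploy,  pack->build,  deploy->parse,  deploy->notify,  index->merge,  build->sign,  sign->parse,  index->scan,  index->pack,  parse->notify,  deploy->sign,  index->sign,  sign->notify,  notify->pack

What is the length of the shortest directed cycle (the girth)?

2

For each vertex v, BFS finds the shortest path from v back to v.
The shortest such closed walk is index → pack → index, length 2.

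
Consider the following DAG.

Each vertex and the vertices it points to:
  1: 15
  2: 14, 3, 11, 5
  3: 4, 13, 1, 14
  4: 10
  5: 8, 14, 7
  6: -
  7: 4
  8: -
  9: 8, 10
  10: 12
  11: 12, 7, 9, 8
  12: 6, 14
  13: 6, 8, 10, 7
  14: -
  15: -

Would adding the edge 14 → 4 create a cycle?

Yes

Adding 14→4 creates a cycle iff 4 can already reach 14.
Path from 4: 4 → 10 → 12 → 14.
So 4 → … → 14 → 4 is a cycle.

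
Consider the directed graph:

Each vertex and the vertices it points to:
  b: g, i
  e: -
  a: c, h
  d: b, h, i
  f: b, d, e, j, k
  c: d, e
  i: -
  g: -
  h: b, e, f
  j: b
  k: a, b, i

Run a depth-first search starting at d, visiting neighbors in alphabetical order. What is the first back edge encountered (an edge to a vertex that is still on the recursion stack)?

DFS from d (visiting neighbors in alphabetical order); mark gray on enter, black on exit:
d gray
  b gray
    g gray
    g black
    i gray
    i black
  b black
  h gray
    h→b: b black — skip
    e gray
    e black
    f gray
      f→b: b black — skip
      f→d: d is gray → back edge
First back edge: f → d.

f->d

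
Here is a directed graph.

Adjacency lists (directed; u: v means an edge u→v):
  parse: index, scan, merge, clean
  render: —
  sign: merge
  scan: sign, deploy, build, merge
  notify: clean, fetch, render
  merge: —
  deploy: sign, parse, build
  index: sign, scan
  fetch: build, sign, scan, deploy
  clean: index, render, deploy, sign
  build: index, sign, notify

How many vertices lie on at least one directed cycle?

A vertex is on a directed cycle iff it belongs to a strongly connected component of size ≥ 2 (or has a self-loop).
The vertices on cycles are {scan, build, clean, fetch, index, parse, deploy, notify} — 8 in total.

8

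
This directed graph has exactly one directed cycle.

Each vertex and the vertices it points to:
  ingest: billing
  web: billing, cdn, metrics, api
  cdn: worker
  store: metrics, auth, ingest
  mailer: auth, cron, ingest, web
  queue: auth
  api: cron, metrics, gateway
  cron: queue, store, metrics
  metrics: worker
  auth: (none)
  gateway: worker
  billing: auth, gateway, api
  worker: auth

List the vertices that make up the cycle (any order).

DFS with gray/black marking from cron:
cron gray
  queue gray
    auth gray
    auth black
  queue black
  store gray
    metrics gray
      worker gray
        worker→auth: auth black — skip
      worker black
    metrics black
    store→auth: auth black — skip
    ingest gray
      billing gray
        billing→auth: auth black — skip
        gateway gray
          gateway→worker: worker black — skip
        gateway black
        api gray
          api→cron: cron is gray → back edge
Back edge closes the cycle cron → store → ingest → billing → api → cron; its vertices are {api, cron, store, ingest, billing}.

api, cron, store, ingest, billing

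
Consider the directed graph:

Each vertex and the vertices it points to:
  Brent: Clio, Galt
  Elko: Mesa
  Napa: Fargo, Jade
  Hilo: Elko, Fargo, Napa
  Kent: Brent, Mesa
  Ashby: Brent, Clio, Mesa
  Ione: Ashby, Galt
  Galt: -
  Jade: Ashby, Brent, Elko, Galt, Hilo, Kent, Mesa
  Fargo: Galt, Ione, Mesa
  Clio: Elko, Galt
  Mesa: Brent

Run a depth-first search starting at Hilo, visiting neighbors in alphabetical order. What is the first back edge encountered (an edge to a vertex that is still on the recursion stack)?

Clio→Elko

DFS from Hilo (visiting neighbors in alphabetical order); mark gray on enter, black on exit:
Hilo gray
  Elko gray
    Mesa gray
      Brent gray
        Clio gray
          Clio→Elko: Elko is gray → back edge
First back edge: Clio → Elko.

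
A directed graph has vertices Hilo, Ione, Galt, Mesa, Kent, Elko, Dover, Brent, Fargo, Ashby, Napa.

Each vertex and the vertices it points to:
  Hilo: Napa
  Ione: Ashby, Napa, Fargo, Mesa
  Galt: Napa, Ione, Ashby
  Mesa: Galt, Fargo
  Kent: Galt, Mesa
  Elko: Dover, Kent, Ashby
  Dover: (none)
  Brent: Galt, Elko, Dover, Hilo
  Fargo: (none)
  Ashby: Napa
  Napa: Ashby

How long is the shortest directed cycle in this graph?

2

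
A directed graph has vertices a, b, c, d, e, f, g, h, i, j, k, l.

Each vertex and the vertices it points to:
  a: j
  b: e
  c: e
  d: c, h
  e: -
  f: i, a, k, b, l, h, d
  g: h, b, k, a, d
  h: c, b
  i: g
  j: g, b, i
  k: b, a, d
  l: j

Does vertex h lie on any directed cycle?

No

h lies on a cycle iff there is a path from h back to itself.
Exploring from h, it never reaches itself; equivalently, its strongly connected component is a singleton.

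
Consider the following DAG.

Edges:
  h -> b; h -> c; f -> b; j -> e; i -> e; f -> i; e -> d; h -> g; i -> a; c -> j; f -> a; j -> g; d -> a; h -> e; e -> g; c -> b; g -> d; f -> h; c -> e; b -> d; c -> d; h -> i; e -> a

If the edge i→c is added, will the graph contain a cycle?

Adding i→c creates a cycle iff c can already reach i.
Explore from c: no path reaches i. The graph stays acyclic.

No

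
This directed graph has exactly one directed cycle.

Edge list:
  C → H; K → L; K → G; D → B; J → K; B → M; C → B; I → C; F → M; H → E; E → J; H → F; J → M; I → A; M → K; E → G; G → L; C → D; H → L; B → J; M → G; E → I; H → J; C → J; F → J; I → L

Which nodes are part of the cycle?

C, E, H, I

DFS with gray/black marking from I:
I gray
  L gray
  L black
  C gray
    J gray
      M gray
        K gray
          G gray
            G→L: L black — skip
          G black
          K→L: L black — skip
        K black
        M→G: G black — skip
      M black
      J→K: K black — skip
    J black
    D gray
      B gray
        B→M: M black — skip
        B→J: J black — skip
      B black
    D black
    H gray
      E gray
        E→I: I is gray → back edge
Back edge closes the cycle I → C → H → E → I; its vertices are {C, E, H, I}.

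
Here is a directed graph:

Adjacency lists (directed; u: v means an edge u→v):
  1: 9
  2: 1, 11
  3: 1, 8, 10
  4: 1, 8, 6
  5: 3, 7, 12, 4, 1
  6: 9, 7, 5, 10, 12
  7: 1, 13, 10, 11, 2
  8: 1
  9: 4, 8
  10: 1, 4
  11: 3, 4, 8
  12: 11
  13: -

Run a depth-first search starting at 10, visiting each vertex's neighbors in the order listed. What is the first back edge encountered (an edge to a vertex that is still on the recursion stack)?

4→1

DFS from 10 (visiting each vertex's neighbors in the order listed); mark gray on enter, black on exit:
10 gray
  1 gray
    9 gray
      4 gray
        4→1: 1 is gray → back edge
First back edge: 4 → 1.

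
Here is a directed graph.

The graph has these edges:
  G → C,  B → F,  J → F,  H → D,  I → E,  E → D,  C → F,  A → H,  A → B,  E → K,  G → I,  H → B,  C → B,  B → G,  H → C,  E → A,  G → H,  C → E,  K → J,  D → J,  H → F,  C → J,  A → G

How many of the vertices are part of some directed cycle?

7

A vertex is on a directed cycle iff it belongs to a strongly connected component of size ≥ 2 (or has a self-loop).
The vertices on cycles are {A, B, C, E, G, H, I} — 7 in total.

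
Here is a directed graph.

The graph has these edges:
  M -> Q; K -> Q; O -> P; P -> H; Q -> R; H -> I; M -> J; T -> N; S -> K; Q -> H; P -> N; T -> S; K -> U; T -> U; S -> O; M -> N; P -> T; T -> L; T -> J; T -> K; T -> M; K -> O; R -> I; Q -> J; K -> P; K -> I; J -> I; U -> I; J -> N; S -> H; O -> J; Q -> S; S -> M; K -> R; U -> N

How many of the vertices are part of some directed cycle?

7

A vertex is on a directed cycle iff it belongs to a strongly connected component of size ≥ 2 (or has a self-loop).
The vertices on cycles are {K, M, O, P, Q, S, T} — 7 in total.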